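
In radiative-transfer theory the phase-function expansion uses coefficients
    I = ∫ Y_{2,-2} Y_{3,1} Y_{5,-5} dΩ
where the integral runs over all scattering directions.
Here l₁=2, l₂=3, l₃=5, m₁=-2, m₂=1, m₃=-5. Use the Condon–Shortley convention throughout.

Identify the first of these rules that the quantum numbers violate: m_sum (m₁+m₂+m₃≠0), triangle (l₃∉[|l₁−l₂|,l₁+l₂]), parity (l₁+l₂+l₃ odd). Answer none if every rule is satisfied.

Σmᵢ = -6  ✗
l₃∈[|l₁−l₂|,l₁+l₂]=[1,5], have l₃=5
Σlᵢ = 10 ⇒ even

m_sum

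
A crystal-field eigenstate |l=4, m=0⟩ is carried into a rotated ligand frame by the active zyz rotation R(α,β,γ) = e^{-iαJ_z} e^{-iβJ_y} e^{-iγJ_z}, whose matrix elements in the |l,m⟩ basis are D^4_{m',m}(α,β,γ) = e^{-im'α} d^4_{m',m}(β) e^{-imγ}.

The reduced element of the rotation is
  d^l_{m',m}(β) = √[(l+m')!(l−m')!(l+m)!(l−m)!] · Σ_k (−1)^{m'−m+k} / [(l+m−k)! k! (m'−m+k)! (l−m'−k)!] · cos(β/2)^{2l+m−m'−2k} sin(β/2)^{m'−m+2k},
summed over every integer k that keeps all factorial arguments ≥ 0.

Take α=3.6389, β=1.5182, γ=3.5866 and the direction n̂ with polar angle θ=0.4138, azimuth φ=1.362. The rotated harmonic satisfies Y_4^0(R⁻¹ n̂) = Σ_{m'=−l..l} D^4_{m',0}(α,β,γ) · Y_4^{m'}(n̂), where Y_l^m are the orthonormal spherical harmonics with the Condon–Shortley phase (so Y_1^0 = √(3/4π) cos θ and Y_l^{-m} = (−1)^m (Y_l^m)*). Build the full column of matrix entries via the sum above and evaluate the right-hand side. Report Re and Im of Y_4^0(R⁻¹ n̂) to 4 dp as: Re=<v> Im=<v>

Need the full column D^4_{m',0} for m'=−4..4 at α=3.6389, β=1.5182, γ=3.5866.
cos(β/2)=0.725456, sin(β/2)=0.688269
d^4_{-4,0}: single k=4 term ⇒ +0.520026;  D = -0.211302+0.475162i
d^4_{-3,0}: k∈[3..4] ⇒ +0.775163 -0.697730 = +0.077433;  D = -0.006101-0.077192i
d^4_{-2,0}: k∈[2..4] ⇒ +0.655093 -1.572411 +0.530752 = -0.386566;  D = -0.210611-0.324154i
d^4_{-1,0}: k∈[1..4] ⇒ +0.325499 -1.757904 +1.582302 -0.237374 = -0.087476;  D = +0.076880+0.041732i
d^4_{0,0}: k∈[0..4] ⇒ +0.076716 -1.104846 +2.237580 -0.895139 +0.050358 = +0.364669;  D = +0.364669+0.000000i
d^4_{1,0}: k∈[0..3] ⇒ -0.325499 +1.757904 -1.582302 +0.237374 = +0.087476;  D = -0.076880+0.041732i
d^4_{2,0}: k∈[0..2] ⇒ +0.655093 -1.572411 +0.530752 = -0.386566;  D = -0.210611+0.324154i
d^4_{3,0}: k∈[0..1] ⇒ -0.775163 +0.697730 = -0.077433;  D = +0.006101-0.077192i
d^4_{4,0}: single k=0 term ⇒ +0.520026;  D = -0.211302-0.475162i
Y_4^{m'}(θ=0.4138,φ=1.362) and Σ D·Y over m':
  (-0.2113+0.4752i)·(+0.0078+0.0086i)  (-0.0061-0.0772i)·(-0.0437+0.0604i)  (-0.2106-0.3242i)·(-0.2407-0.1068i)  (+0.0769+0.0417i)·(+0.1036-0.4887i)  (+0.3647+0.0000i)·(+0.2589+0.0000i)  (-0.0769+0.0417i)·(-0.1036-0.4887i)  (-0.2106+0.3242i)·(-0.2407+0.1068i)  (+0.0061-0.0772i)·(+0.0437+0.0604i)  (-0.2113-0.4752i)·(+0.0078-0.0086i)
Y_4^0(R⁻¹ n̂) = +0.181707-0.000000i

Re=0.1817 Im=0.0000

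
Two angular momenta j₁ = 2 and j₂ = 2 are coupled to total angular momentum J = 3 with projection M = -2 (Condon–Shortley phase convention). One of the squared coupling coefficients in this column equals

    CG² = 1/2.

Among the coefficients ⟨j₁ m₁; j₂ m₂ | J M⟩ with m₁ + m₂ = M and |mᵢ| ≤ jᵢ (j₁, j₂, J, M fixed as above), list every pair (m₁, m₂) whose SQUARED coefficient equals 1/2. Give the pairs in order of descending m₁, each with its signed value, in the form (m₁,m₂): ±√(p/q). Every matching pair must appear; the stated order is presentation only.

Admissible pairs with m₁+m₂ = M = -2: (-2,0), (-1,-1), (0,-2)
  (m₁,m₂)=(0,-2): CG² = 1/2, CG = +√(1/2)   ← matches the target
  (m₁,m₂)=(-1,-1): CG² = 0/1, CG = 0
  (m₁,m₂)=(-2,0): CG² = 1/2, CG = −√(1/2)   ← matches the target
Pairs with CG² = 1/2: (0,-2): +√(1/2); (-2,0): −√(1/2)

(0,-2): +√(1/2); (-2,0): −√(1/2)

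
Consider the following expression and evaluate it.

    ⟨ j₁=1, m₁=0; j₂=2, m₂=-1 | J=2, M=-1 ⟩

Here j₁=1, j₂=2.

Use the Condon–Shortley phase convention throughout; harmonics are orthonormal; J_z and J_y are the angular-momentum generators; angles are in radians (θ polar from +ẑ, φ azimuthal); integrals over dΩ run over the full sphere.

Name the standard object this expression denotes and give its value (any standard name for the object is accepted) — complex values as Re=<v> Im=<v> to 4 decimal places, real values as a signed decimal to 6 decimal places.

This is a Clebsch–Gordan (vector-coupling) coefficient.
j₁+j₂−J=1  J+j₁−j₂=1  J−j₁+j₂=3  j₁+j₂+J+1=6
(j₁±m₁, j₂±m₂, J±M) = (1,1,1,3,1,3)
P² = 3/2
sum k=0..1:
  [0] +1/2 = 1/2
  [1] −1/6 = -1/6
S = 1/3
C² = P²·S² = 1/6 ; C = +0.408248

Clebsch–Gordan coefficient, +√(1/6) ≈ +0.408248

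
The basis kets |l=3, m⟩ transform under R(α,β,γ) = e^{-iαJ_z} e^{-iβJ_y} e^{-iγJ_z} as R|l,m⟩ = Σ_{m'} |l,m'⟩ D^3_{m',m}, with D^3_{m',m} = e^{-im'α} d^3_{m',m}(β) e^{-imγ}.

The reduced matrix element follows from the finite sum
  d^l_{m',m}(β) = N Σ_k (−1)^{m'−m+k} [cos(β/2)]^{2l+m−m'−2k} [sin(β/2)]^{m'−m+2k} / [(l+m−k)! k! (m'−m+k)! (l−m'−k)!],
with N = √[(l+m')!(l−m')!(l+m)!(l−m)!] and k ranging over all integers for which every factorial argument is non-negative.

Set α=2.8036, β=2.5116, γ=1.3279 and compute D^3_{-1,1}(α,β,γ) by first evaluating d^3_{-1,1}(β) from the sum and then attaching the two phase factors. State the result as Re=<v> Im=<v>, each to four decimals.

D^3_{-1,1}(2.8036,2.5116,1.3279) = e^{-i·-1·2.8036}·d^3_{-1,1}(2.5116)·e^{-i·1·1.3279}. Compute d first:
Half-angle: c=0.309813, s=0.950798. N=√(2·24·24·2)=48.000000
Admissible k: 2..4 (factorial args all ≥0)
  k=2: (−1)^0·48.0000/(8)·0.3098^4·0.9508^2 = +0.049972
  k=3: (−1)^1·48.0000/(6)·0.3098^2·0.9508^4 = -0.627540
  k=4: (−1)^2·48.0000/(48)·0.3098^0·0.9508^6 = +0.738802
d^3_{-1,1}(2.5116) = +0.049972 -0.627540 +0.738802 = +0.161234
Attach z-rotation phases: D = e^{-i(-1)(2.8036)}·(+0.161234)·e^{-i(1)(1.3279)} = +0.015310+0.160506i

Re=0.0153 Im=0.1605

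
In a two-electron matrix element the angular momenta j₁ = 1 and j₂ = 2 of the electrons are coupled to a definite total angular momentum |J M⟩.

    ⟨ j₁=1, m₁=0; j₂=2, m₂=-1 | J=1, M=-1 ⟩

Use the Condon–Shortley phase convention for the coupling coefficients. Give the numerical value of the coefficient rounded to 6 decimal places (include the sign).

triangle: 2!*0!*2!/5! = 4/120
(j±m)!: 1!*1!*1!*3!*0!*2! = 12
prefactor² = (2J+1)*Δ*N² = 6/5
  k=1: −1/(1!*1!*0!*0!*0!*2!) = -1/2
Σ = -1/2  ⇒  CG² = 6/5*(-1/2)² = 3/10
CG = −√(3/10) = -0.547723

−√(3/10) = -0.547723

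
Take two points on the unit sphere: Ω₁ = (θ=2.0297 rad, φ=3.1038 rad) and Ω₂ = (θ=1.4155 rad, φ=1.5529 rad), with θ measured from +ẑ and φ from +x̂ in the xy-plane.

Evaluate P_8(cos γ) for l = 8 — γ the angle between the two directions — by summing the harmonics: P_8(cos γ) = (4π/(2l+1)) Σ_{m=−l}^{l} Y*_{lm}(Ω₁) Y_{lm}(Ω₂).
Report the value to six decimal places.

0.248303

Expand P_8 via completeness: Σ_{m} conj(Y_{8,m}) at Ω₁ times Y_{8,m} at Ω₂ —
  term(m=-8) = +0.099380-0.015953i   from Y*(Ω₁)=+0.205382-0.064059i, Y(Ω₂)=+0.463060+0.066753i
  term(m=-7) = +0.017294+0.123365i   from Y*(Ω₁)=+0.410397-0.111176i, Y(Ω₂)=-0.036607+0.290683i
  term(m=-6) = +0.084643-0.010153i   from Y*(Ω₁)=+0.370130-0.085398i, Y(Ω₂)=+0.223135+0.024052i
  term(m=-5) = -0.000368-0.003682i   from Y*(Ω₁)=-0.011624+0.002223i, Y(Ω₂)=-0.027941+0.311420i
  term(m=-4) = -0.046619+0.003718i   from Y*(Ω₁)=-0.345504+0.052632i, Y(Ω₂)=+0.133471+0.009571i
  term(m=-3) = -0.003121-0.052232i   from Y*(Ω₁)=-0.166249+0.018930i, Y(Ω₂)=-0.016781+0.312267i
  term(m=-2) = +0.024864-0.000990i   from Y*(Ω₁)=+0.271392-0.020552i, Y(Ω₂)=+0.091370+0.003272i
  term(m=-1) = +0.001401+0.070395i   from Y*(Ω₁)=+0.226601-0.008568i, Y(Ω₂)=-0.005556+0.310445i
  term(m=+0) = -0.019040-0.000000i   from Y*(Ω₁)=-0.241954-0.000000i, Y(Ω₂)=+0.078692+0.000000i
  term(m=+1) = +0.001401-0.070395i   from Y*(Ω₁)=-0.226601-0.008568i, Y(Ω₂)=+0.005556+0.310445i
  term(m=+2) = +0.024864+0.000990i   from Y*(Ω₁)=+0.271392+0.020552i, Y(Ω₂)=+0.091370-0.003272i
  term(m=+3) = -0.003121+0.052232i   from Y*(Ω₁)=+0.166249+0.018930i, Y(Ω₂)=+0.016781+0.312267i
  term(m=+4) = -0.046619-0.003718i   from Y*(Ω₁)=-0.345504-0.052632i, Y(Ω₂)=+0.133471-0.009571i
  term(m=+5) = -0.000368+0.003682i   from Y*(Ω₁)=+0.011624+0.002223i, Y(Ω₂)=+0.027941+0.311420i
  term(m=+6) = +0.084643+0.010153i   from Y*(Ω₁)=+0.370130+0.085398i, Y(Ω₂)=+0.223135-0.024052i
  term(m=+7) = +0.017294-0.123365i   from Y*(Ω₁)=-0.410397-0.111176i, Y(Ω₂)=+0.036607+0.290683i
  term(m=+8) = +0.099380+0.015953i   from Y*(Ω₁)=+0.205382+0.064059i, Y(Ω₂)=+0.463060-0.066753i
Accumulated sum +0.335909-0.000000i; after 4π/(2l+1) scaling, +0.248303-0.000000i ⇒ P_8 = 0.248303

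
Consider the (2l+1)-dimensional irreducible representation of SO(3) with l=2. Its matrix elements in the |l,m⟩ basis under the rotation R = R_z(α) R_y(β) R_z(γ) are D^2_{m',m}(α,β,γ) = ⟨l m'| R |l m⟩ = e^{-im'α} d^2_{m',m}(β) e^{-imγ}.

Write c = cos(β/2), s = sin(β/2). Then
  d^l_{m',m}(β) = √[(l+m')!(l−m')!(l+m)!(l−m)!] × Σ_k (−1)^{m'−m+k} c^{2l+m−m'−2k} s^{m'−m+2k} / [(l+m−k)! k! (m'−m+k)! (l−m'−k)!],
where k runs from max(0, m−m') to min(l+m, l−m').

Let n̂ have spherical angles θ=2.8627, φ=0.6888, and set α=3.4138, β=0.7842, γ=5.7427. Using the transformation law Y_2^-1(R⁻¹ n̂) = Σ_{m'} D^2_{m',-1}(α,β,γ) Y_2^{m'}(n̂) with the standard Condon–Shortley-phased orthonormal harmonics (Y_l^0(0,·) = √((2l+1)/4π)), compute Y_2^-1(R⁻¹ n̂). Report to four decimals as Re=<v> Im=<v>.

Re=-0.3227 Im=0.1075

Need the full column D^2_{m',-1} for m'=−2..2 at α=3.4138, β=0.7842, γ=5.7427.
cos(β/2)=0.924109, sin(β/2)=0.382130
d^2_{-2,-1}: single k=1 term ⇒ +0.603129;  D = +0.603124+0.002370i
d^2_{-1,-1}: k∈[0..1] ⇒ +0.729276 -0.374101 = +0.355175;  D = -0.342470+0.094147i
d^2_{0,-1}: k∈[0..1] ⇒ -0.738679 +0.126308 = -0.612371;  D = -0.525083+0.315097i
d^2_{1,-1}: k∈[0..1] ⇒ +0.374101 -0.021323 = +0.352779;  D = -0.242551+0.256167i
d^2_{2,-1}: single k=0 term ⇒ -0.103130;  D = -0.048162+0.091194i
Y_2^{m'}(θ=2.8627,φ=0.6888) and Σ D·Y over m':
  (+0.6031+0.0024i)·(+0.0056-0.0287i)  (-0.3425+0.0941i)·(-0.1578+0.1300i)  (-0.5251+0.3151i)·(+0.5591+0.0000i)  (-0.2426+0.2562i)·(+0.1578+0.1300i)  (-0.0482+0.0912i)·(+0.0056+0.0287i)
Y_2^-1(R⁻¹ n̂) = -0.322748+0.107525i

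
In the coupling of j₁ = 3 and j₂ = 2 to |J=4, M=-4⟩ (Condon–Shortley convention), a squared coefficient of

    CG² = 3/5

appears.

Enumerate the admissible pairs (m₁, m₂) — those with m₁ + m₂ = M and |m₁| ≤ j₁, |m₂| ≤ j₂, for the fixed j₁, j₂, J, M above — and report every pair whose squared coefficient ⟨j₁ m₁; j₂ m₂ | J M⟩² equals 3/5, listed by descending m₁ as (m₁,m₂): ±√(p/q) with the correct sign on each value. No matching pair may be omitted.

(-3,-1): −√(3/5)

Admissible pairs with m₁+m₂ = M = -4: (-3,-1), (-2,-2)
  (m₁,m₂)=(-2,-2): CG² = 2/5, CG = +√(2/5)
  (m₁,m₂)=(-3,-1): CG² = 3/5, CG = −√(3/5)   ← matches the target
Pairs with CG² = 3/5: (-3,-1): −√(3/5)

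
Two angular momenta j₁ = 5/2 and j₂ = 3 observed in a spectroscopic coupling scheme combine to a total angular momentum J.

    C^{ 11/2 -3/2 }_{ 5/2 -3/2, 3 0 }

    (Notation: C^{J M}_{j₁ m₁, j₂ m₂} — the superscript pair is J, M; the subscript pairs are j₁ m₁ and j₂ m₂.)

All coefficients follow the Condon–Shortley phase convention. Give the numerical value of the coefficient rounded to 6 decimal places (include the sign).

√[12·0!5!6!/12! · 1!4!3!3!4!7!] = √(2488320/11)
  +(−1)^0/∏(0,0,4,3,1,3)! = 1/864  (running 1/864)
⟨..|..⟩ = √(2488320/11)·(1/864) = +0.550482

+√(10/33) = +0.550482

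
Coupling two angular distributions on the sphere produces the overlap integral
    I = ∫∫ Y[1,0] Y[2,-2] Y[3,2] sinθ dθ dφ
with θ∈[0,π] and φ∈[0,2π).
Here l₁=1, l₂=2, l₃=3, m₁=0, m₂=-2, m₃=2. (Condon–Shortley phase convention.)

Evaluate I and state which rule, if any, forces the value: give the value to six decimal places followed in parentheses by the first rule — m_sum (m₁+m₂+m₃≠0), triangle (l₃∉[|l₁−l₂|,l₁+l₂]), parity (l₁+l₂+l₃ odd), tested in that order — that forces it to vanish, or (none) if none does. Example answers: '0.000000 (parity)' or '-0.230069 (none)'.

Rules hold: Σm=0, L=6 even, 1≤3≤3.
N = 3·5·7 = 105
Δ = 0!·2!·4!/7! = 1/105
Racah Σ t=0..0: t=0:+1/4 = 1/4
⇒ 3j(1 2 3; 0 0 0)² = 3/35, sgn -1
Racah Σ t=0..0: t=0:+1/24 = 1/24
⇒ 3j(1 2 3; 0 -2 2)² = 1/21, sgn -1
4πI² = N·(3j₀)²·(3jₘ)² = 3/7
I = +1·√(0.428571/4π) = 0.18467439
No selection rule forces the value: the integral is nonzero (none).

0.184674 (none)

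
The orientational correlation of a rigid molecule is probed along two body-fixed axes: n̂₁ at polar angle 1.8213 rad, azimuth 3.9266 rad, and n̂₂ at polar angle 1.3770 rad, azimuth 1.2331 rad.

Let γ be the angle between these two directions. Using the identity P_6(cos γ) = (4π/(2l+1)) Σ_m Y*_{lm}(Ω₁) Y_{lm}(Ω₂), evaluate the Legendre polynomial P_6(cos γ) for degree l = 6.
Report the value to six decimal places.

Addition theorem: P_6(cos γ) = (4π/13) Σ_m Y*_{lm}(Ω₁) Y_{lm}(Ω₂), m = −6…6:
  term(m=-6) = -0.154880-0.075396i   from Y*(Ω₁)=-0.000937-0.399386i, Y(Ω₂)=+0.189689-0.387349i
  term(m=-5) = -0.064435-0.081387i   from Y*(Ω₁)=-0.250813-0.249835i, Y(Ω₂)=+0.291198+0.034429i
  term(m=-4) = -0.004383-0.019457i   from Y*(Ω₁)=+0.101841-0.000159i, Y(Ω₂)=-0.042741-0.191123i
  term(m=-3) = +0.023545-0.102159i   from Y*(Ω₁)=+0.240996-0.241562i, Y(Ω₂)=+0.260687-0.162606i
  term(m=-2) = +0.000419-0.000523i   from Y*(Ω₁)=+0.000004+0.005657i, Y(Ω₂)=-0.092470-0.074075i
  term(m=-1) = +0.089582-0.043062i   from Y*(Ω₁)=+0.229634+0.229455i, Y(Ω₂)=+0.101443-0.288890i
  term(m=+0) = -0.001953+0.000000i   from Y*(Ω₁)=+0.020114-0.000000i, Y(Ω₂)=-0.097081+0.000000i
  term(m=+1) = +0.089582+0.043062i   from Y*(Ω₁)=-0.229634+0.229455i, Y(Ω₂)=-0.101443-0.288890i
  term(m=+2) = +0.000419+0.000523i   from Y*(Ω₁)=+0.000004-0.005657i, Y(Ω₂)=-0.092470+0.074075i
  term(m=+3) = +0.023545+0.102159i   from Y*(Ω₁)=-0.240996-0.241562i, Y(Ω₂)=-0.260687-0.162606i
  term(m=+4) = -0.004383+0.019457i   from Y*(Ω₁)=+0.101841+0.000159i, Y(Ω₂)=-0.042741+0.191123i
  term(m=+5) = -0.064435+0.081387i   from Y*(Ω₁)=+0.250813-0.249835i, Y(Ω₂)=-0.291198+0.034429i
  term(m=+6) = -0.154880+0.075396i   from Y*(Ω₁)=-0.000937+0.399386i, Y(Ω₂)=+0.189689+0.387349i
Total Σ_m = -0.222256+0.000000i. Multiply by 0.966644: -0.214843+0.000000i. P_6(cos γ) = -0.214843

-0.214843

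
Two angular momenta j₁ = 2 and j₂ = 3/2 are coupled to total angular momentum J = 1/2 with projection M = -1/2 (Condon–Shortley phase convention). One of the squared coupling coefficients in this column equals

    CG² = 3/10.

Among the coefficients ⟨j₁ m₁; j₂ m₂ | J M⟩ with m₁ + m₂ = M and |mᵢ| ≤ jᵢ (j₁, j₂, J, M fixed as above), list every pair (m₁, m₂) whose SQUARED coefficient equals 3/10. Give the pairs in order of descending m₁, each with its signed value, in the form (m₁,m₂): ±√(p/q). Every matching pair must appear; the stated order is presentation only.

Admissible pairs with m₁+m₂ = M = -1/2: (-2,3/2), (-1,1/2), (0,-1/2), (1,-3/2)
  (m₁,m₂)=(1,-3/2): CG² = 1/10, CG = +√(1/10)
  (m₁,m₂)=(0,-1/2): CG² = 1/5, CG = −√(1/5)
  (m₁,m₂)=(-1,1/2): CG² = 3/10, CG = +√(3/10)   ← matches the target
  (m₁,m₂)=(-2,3/2): CG² = 2/5, CG = −√(2/5)
Pairs with CG² = 3/10: (-1,1/2): +√(3/10)

(-1,1/2): +√(3/10)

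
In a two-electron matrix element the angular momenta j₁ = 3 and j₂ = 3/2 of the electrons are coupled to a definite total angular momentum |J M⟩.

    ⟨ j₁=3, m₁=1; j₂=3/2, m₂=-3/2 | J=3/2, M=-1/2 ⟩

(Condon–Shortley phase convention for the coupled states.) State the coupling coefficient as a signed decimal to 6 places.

√[4·3!3!0!/7! · 4!2!0!3!1!2!] = √(576/35)
  +(−1)^0/∏(0,3,2,0,1,0)! = 1/12  (running 1/12)
⟨..|..⟩ = √(576/35)·(1/12) = +0.338062

+√(4/35) ≈ +0.338062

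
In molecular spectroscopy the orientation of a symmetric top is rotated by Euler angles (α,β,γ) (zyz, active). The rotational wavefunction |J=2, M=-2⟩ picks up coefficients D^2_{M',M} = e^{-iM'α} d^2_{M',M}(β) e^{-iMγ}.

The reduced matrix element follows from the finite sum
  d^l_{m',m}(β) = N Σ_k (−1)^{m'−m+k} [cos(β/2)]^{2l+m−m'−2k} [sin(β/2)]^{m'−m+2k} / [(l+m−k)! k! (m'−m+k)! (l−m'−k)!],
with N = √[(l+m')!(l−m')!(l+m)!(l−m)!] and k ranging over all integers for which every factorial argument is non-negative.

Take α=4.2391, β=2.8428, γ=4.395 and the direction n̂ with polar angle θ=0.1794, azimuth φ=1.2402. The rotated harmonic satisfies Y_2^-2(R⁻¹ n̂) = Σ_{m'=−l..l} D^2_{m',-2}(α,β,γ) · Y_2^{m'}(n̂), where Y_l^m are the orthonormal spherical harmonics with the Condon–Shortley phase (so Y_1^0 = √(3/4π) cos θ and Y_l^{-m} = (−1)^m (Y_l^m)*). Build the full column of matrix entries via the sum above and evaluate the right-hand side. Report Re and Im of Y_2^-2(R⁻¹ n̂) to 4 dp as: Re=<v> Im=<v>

Need the full column D^2_{m',-2} for m'=−2..2 at α=4.2391, β=2.8428, γ=4.3950.
cos(β/2)=0.148841, sin(β/2)=0.988861
d^2_{-2,-2}: single k=0 term ⇒ +0.000491;  D = -0.000005-0.000491i
d^2_{-1,-2}: single k=0 term ⇒ -0.006521;  D = -0.005836-0.002911i
d^2_{0,-2}: single k=0 term ⇒ +0.053063;  D = -0.042727+0.031466i
d^2_{1,-2}: single k=0 term ⇒ -0.287845;  D = +0.046282+0.284100i
d^2_{2,-2}: single k=0 term ⇒ +0.956183;  D = +0.910079+0.293331i
Y_2^{m'}(θ=0.1794,φ=1.2402) and Σ D·Y over m':
  (-0.0000-0.0005i)·(-0.0097-0.0076i)  (-0.0058-0.0029i)·(+0.0440-0.1283i)  (-0.0427+0.0315i)·(+0.6007+0.0000i)  (+0.0463+0.2841i)·(-0.0440-0.1283i)  (+0.9101+0.2933i)·(-0.0097+0.0076i)
Y_2^-2(R⁻¹ n̂) = -0.002937+0.005105i

Re=-0.0029 Im=0.0051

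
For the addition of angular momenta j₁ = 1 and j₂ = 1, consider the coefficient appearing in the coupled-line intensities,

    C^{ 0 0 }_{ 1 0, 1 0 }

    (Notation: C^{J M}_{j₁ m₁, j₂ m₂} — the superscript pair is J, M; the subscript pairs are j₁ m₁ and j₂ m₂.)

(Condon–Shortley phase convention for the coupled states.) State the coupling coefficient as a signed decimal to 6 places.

√[1·2!0!0!/3! · 1!1!1!1!0!0!] = √(1/3)
  +(−1)^1/∏(1,1,0,0,0,0)! = -1  (running -1)
⟨..|..⟩ = √(1/3)·(-1) = -0.577350

-0.577350  (= −√(1/3))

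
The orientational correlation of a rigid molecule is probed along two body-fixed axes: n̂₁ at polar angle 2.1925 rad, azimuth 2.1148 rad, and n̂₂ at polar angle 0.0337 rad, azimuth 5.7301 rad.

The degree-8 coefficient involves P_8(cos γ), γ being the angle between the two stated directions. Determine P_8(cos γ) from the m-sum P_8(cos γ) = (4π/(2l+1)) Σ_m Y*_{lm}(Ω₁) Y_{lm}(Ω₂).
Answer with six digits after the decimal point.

0.227691

Summing Y*_{l m}(θ₁,φ₁)·Y_{l m}(θ₂,φ₂) over m ∈ [−8, 8]; prefactor 4π/(2·8+1) = 0.739198:
  [-8]  conj(Y_{8,-8})(Ω₁) = (-0.034650, -0.091956) ; Y_{8,-8}(Ω₂) = (-0.000000, -0.000000) ; Δ = (-0.000000, 0.000000)
  [-7]  conj(Y_{8,-7})(Ω₁) = (0.174100, -0.221370) ; Y_{8,-7}(Ω₂) = (-0.000000, -0.000000) ; Δ = (-0.000000, 0.000000)
  [-6]  conj(Y_{8,-6})(Ω₁) = (0.440678, 0.054223) ; Y_{8,-6}(Ω₂) = (-0.000000, -0.000000) ; Δ = (-0.000000, -0.000000)
  [-5]  conj(Y_{8,-5})(Ω₁) = (0.143637, 0.320289) ; Y_{8,-5}(Ω₂) = (-0.000000, 0.000000) ; Δ = (-0.000000, -0.000000)
  [-4]  conj(Y_{8,-4})(Ω₁) = (0.028595, -0.041333) ; Y_{8,-4}(Ω₂) = (-0.000010, 0.000014) ; Δ = (0.000000, 0.000001)
  [-3]  conj(Y_{8,-3})(Ω₁) = (0.363294, 0.022267) ; Y_{8,-3}(Ω₂) = (-0.000047, 0.000530) ; Δ = (-0.000029, 0.000192)
  [-2]  conj(Y_{8,-2})(Ω₁) = (0.067168, 0.128143) ; Y_{8,-2}(Ω₂) = (0.005218, 0.010410) ; Δ = (-0.000984, 0.001368)
  [-1]  conj(Y_{8,-1})(Ω₁) = (0.157270, -0.260000) ; Y_{8,-1}(Ω₂) = (0.140076, 0.086477) ; Δ = (0.044514, -0.022819)
  [+0]  conj(Y_{8,0})(Ω₁) = (0.193972, -0.000000) ; Y_{8,0}(Ω₂) = (1.139450, 0.000000) ; Δ = (0.221021, 0.000000)
  [+1]  conj(Y_{8,1})(Ω₁) = (-0.157270, -0.260000) ; Y_{8,1}(Ω₂) = (-0.140076, 0.086477) ; Δ = (0.044514, 0.022819)
  [+2]  conj(Y_{8,2})(Ω₁) = (0.067168, -0.128143) ; Y_{8,2}(Ω₂) = (0.005218, -0.010410) ; Δ = (-0.000984, -0.001368)
  [+3]  conj(Y_{8,3})(Ω₁) = (-0.363294, 0.022267) ; Y_{8,3}(Ω₂) = (0.000047, 0.000530) ; Δ = (-0.000029, -0.000192)
  [+4]  conj(Y_{8,4})(Ω₁) = (0.028595, 0.041333) ; Y_{8,4}(Ω₂) = (-0.000010, -0.000014) ; Δ = (0.000000, -0.000001)
  [+5]  conj(Y_{8,5})(Ω₁) = (-0.143637, 0.320289) ; Y_{8,5}(Ω₂) = (0.000000, 0.000000) ; Δ = (-0.000000, 0.000000)
  [+6]  conj(Y_{8,6})(Ω₁) = (0.440678, -0.054223) ; Y_{8,6}(Ω₂) = (-0.000000, 0.000000) ; Δ = (-0.000000, 0.000000)
  [+7]  conj(Y_{8,7})(Ω₁) = (-0.174100, -0.221370) ; Y_{8,7}(Ω₂) = (0.000000, -0.000000) ; Δ = (-0.000000, -0.000000)
  [+8]  conj(Y_{8,8})(Ω₁) = (-0.034650, 0.091956) ; Y_{8,8}(Ω₂) = (-0.000000, 0.000000) ; Δ = (-0.000000, -0.000000)
Total Σ_m = (0.308024, -0.000000). Multiply by 0.739198: (0.227691, -0.000000). P_8(cos γ) = 0.227691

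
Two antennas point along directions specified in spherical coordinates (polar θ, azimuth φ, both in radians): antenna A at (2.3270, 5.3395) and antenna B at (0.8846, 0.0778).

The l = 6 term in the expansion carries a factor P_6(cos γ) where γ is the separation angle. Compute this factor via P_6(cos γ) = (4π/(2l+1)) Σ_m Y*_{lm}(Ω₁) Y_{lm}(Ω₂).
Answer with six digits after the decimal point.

Term-by-term m-sum for l=6 (normalisation 4π/13 = 0.966644):
  m=-6: Y*=+0.058218+0.041656i  Y=+0.092510-0.046620i  product +0.007328+0.001140i
  m=-5: Y*=-0.001412-0.233904i  Y=+0.271932-0.111461i  product -0.026455-0.063449i
  m=-4: Y*=-0.336595+0.247044i  Y=+0.415658-0.133697i  product -0.106880+0.147687i
  m=-3: Y*=+0.356987+0.114564i  Y=+0.263276-0.062589i  product +0.101157+0.007818i
  m=-2: Y*=+0.008562+0.026136i  Y=-0.174828+0.027425i  product -0.002214-0.004334i
  m=-1: Y*=+0.218344-0.301289i  Y=-0.347333+0.027077i  product -0.067680+0.110560i
  m=+0: Y*=-0.081472-0.000000i  Y=+0.084651+0.000000i  product -0.006897-0.000000i
  m=+1: Y*=-0.218344-0.301289i  Y=+0.347333+0.027077i  product -0.067680-0.110560i
  m=+2: Y*=+0.008562-0.026136i  Y=-0.174828-0.027425i  product -0.002214+0.004334i
  m=+3: Y*=-0.356987+0.114564i  Y=-0.263276-0.062589i  product +0.101157-0.007818i
  m=+4: Y*=-0.336595-0.247044i  Y=+0.415658+0.133697i  product -0.106880-0.147687i
  m=+5: Y*=+0.001412-0.233904i  Y=-0.271932-0.111461i  product -0.026455+0.063449i
  m=+6: Y*=+0.058218-0.041656i  Y=+0.092510+0.046620i  product +0.007328-0.001140i
Σ over m = -0.196385+0.000000i; ×(4π/13) → -0.189835+0.000000i. Real part: -0.189835

-0.189835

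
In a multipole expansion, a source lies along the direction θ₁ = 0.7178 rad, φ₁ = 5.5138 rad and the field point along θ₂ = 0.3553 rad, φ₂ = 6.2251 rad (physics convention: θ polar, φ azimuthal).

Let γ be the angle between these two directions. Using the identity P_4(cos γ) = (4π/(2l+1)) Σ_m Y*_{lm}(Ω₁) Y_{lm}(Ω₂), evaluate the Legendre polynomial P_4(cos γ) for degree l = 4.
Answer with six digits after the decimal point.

0.092174

Summing Y*_{l m}(θ₁,φ₁)·Y_{l m}(θ₂,φ₂) over m ∈ [−4, 4]; prefactor 4π/(2·4+1) = 1.396263:
  [-4]  conj(Y_{4,-4})(Ω₁) = -0.08265 - 0.00530j ; Y_{4,-4}(Ω₂) = 0.00631 + 0.00149j ; Δ = -0.00051 - 0.00016j
  [-3]  conj(Y_{4,-3})(Ω₁) = -0.18037 - 0.19859j ; Y_{4,-3}(Ω₂) = 0.04865 + 0.00856j ; Δ = -0.00707 - 0.01121j
  [-2]  conj(Y_{4,-2})(Ω₁) = 0.01377 - 0.42984j ; Y_{4,-2}(Ω₂) = 0.20719 + 0.02418j ; Δ = 0.01325 - 0.08873j
  [-1]  conj(Y_{4,-1})(Ω₁) = 0.16361 - 0.15845j ; Y_{4,-1}(Ω₂) = 0.48566 + 0.02824j ; Δ = 0.08393 - 0.07233j
  [+0]  conj(Y_{4,0})(Ω₁) = -0.29134 + 0.00000j ; Y_{4,0}(Ω₂) = 0.38844 + 0.00000j ; Δ = -0.11317 + 0.00000j
  [+1]  conj(Y_{4,1})(Ω₁) = -0.16361 - 0.15845j ; Y_{4,1}(Ω₂) = -0.48566 + 0.02824j ; Δ = 0.08393 + 0.07233j
  [+2]  conj(Y_{4,2})(Ω₁) = 0.01377 + 0.42984j ; Y_{4,2}(Ω₂) = 0.20719 - 0.02418j ; Δ = 0.01325 + 0.08873j
  [+3]  conj(Y_{4,3})(Ω₁) = 0.18037 - 0.19859j ; Y_{4,3}(Ω₂) = -0.04865 + 0.00856j ; Δ = -0.00707 + 0.01121j
  [+4]  conj(Y_{4,4})(Ω₁) = -0.08265 + 0.00530j ; Y_{4,4}(Ω₂) = 0.00631 - 0.00149j ; Δ = -0.00051 + 0.00016j
Accumulated sum 0.06601 - 0.00000j; after 4π/(2l+1) scaling, 0.09217 - 0.00000j ⇒ P_4 = 0.092174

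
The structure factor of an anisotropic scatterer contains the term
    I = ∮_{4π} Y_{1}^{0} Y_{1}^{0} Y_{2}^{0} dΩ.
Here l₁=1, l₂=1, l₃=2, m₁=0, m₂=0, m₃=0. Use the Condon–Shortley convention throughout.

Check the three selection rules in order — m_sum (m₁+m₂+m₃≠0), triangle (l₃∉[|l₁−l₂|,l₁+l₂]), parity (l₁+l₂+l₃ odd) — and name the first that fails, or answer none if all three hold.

azimuthal sum: 0 + 0 + 0 = 0  ✓
0 ≤ 2 ≤ 2 (triangle on l)  ✓
L = 1 + 1 + 2 = 4 (even)  ✓

none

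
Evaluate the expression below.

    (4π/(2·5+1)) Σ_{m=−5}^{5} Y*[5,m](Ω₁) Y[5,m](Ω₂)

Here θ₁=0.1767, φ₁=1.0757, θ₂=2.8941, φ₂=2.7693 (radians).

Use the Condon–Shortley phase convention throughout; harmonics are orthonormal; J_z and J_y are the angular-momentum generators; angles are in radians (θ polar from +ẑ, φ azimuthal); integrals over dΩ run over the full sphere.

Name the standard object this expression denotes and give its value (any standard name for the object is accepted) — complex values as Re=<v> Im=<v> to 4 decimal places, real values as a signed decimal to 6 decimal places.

Legendre polynomial (addition theorem), -0.476377

This sum is the spherical-harmonic addition theorem: it equals the Legendre polynomial P_l(cos γ) of the angle γ between the two directions.
Summing Y*_{l m}(θ₁,φ₁)·Y_{l m}(θ₂,φ₂) over m ∈ [−5, 5]; prefactor 4π/(2·5+1) = 1.142397:
  m=-5: (0.00005 - 0.00006j) × (0.00012 - 0.00039j) = -0.00000 - 0.00000j  (running Σ = -0.00000 - 0.00000j)
  m=-4: (-0.00055 - 0.00127j) × (-0.00042 - 0.00511j) = -0.00001 + 0.00000j  (running Σ = -0.00001 + 0.00000j)
  m=-3: (-0.01446 - 0.00124j) × (-0.01664 - 0.03410j) = 0.00020 + 0.00051j  (running Σ = 0.00019 + 0.00052j)
  m=-2: (-0.05393 + 0.08221j) × (-0.13197 - 0.12162j) = 0.01712 - 0.00429j  (running Σ = 0.01731 - 0.00377j)
  m=-1: (0.19139 + 0.35445j) × (-0.46740 - 0.18252j) = -0.02476 - 0.20060j  (running Σ = -0.00745 - 0.20438j)
  m=0: (0.72874 + 0.00000j) × (-0.55176 + 0.00000j) = -0.40210 + 0.00000j  (running Σ = -0.40955 - 0.20438j)
  m=1: (-0.19139 + 0.35445j) × (0.46740 - 0.18252j) = -0.02476 + 0.20060j  (running Σ = -0.43431 - 0.00377j)
  m=2: (-0.05393 - 0.08221j) × (-0.13197 + 0.12162j) = 0.01712 + 0.00429j  (running Σ = -0.41719 + 0.00052j)
  m=3: (0.01446 - 0.00124j) × (0.01664 - 0.03410j) = 0.00020 - 0.00051j  (running Σ = -0.41699 + 0.00000j)
  m=4: (-0.00055 + 0.00127j) × (-0.00042 + 0.00511j) = -0.00001 - 0.00000j  (running Σ = -0.41700 - 0.00000j)
  m=5: (-0.00005 - 0.00006j) × (-0.00012 - 0.00039j) = -0.00000 + 0.00000j  (running Σ = -0.41700 - 0.00000j)
Accumulated sum -0.41700 - 0.00000j; after 4π/(2l+1) scaling, -0.47638 - 0.00000j ⇒ P_5 = -0.476377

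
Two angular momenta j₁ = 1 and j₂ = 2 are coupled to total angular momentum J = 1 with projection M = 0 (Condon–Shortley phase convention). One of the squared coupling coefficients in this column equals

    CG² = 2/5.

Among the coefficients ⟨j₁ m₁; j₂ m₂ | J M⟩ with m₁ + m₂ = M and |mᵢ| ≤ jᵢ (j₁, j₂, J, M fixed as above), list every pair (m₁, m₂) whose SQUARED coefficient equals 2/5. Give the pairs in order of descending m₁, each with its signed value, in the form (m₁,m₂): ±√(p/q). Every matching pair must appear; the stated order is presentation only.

(0,0): −√(2/5)

Admissible pairs with m₁+m₂ = M = 0: (-1,1), (0,0), (1,-1)
  (m₁,m₂)=(1,-1): CG² = 3/10, CG = +√(3/10)
  (m₁,m₂)=(0,0): CG² = 2/5, CG = −√(2/5)   ← matches the target
  (m₁,m₂)=(-1,1): CG² = 3/10, CG = +√(3/10)
Pairs with CG² = 2/5: (0,0): −√(2/5)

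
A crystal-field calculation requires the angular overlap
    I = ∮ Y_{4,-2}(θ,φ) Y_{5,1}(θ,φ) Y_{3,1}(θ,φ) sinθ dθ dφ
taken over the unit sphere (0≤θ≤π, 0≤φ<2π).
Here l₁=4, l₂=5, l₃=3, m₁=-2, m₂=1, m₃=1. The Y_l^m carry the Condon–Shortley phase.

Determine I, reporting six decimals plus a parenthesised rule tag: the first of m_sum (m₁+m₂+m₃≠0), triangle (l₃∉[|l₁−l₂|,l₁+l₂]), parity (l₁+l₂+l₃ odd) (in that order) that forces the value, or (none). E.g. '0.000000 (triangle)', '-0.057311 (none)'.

0.106335 (none)

m-sum 0 ✓  L=12 even ✓  1≤3≤9 ✓
Π(2lᵢ+1) = 9×11×7 = 693
triangle coeff Δ(4,5,3) = 1/180180
Σ_t [2,4]: t=2:+1/576 t=3:−1/144 t=4:+1/576 = -1/288
(3j)²=20/1001 [(4 5 3; 0 0 0)], sign=+1
Σ_t [4,6]: t=4:+1/384 t=5:−1/720 t=6:+1/34560 = 43/34560
(3j)²=1849/180180 [(4 5 3; -2 1 1)], sign=+1
⇒ 4πI² = 1849/13013
I = (+1)√(1849/13013/(4π)) = 0.10633465
No selection rule forces the value: the integral is nonzero (none).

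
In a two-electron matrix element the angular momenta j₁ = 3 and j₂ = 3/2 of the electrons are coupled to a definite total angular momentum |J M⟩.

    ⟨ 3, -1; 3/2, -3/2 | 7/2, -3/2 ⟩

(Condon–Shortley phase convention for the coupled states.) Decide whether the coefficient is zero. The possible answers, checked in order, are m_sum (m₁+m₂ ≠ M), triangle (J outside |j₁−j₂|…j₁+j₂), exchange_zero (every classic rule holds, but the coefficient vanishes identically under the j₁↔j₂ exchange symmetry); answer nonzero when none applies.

m_sum

m-sum: m₁+m₂ = -1+(-3/2) = -5/2, M = -3/2  ✗ ⇒ coefficient is 0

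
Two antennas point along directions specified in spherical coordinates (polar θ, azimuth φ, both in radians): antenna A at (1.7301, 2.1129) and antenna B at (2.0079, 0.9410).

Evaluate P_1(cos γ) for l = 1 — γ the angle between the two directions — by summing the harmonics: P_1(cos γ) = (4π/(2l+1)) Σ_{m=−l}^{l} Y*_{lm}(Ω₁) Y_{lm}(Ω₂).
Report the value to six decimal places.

0.414580

Term-by-term m-sum for l=1 (normalisation 4π/3 = 4.188790):
  m=-1: Y*=-0.175997+0.292212i  Y=+0.184357-0.252959i  product +0.041471+0.098391i
  m=+0: Y*=-0.077507-0.000000i  Y=-0.206834+0.000000i  product +0.016031+0.000000i
  m=+1: Y*=+0.175997+0.292212i  Y=-0.184357-0.252959i  product +0.041471-0.098391i
Accumulated sum +0.098974+0.000000i; after 4π/(2l+1) scaling, +0.414580+0.000000i ⇒ P_1 = 0.414580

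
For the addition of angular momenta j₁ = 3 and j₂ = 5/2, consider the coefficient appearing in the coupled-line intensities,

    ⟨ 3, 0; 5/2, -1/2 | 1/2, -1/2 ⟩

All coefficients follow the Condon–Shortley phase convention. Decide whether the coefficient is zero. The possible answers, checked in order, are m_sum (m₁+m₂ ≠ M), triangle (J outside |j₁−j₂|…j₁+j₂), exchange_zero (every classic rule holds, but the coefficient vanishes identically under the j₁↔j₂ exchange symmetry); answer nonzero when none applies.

m-sum: m₁+m₂ = 0+(-1/2) = -1/2, M = -1/2  ✓
triangle: |j₁−j₂| = 1/2 ≤ J = 1/2 ≤ j₁+j₂ = 11/2  ✓
exchange: j₁≠j₂ or m₁≠m₂ — the exchange symmetry imposes no constraint here
value check: CG = +√(1/7) = +0.377964 ≠ 0

nonzero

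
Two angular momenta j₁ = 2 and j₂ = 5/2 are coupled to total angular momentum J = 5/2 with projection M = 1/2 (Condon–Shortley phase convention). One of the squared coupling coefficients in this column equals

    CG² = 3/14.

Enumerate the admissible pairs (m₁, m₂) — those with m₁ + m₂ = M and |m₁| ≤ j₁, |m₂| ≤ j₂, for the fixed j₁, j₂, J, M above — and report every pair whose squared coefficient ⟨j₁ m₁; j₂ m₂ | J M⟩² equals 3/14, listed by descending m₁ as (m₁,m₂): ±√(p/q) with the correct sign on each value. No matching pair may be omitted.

(-2,5/2): +√(3/14)

Admissible pairs with m₁+m₂ = M = 1/2: (-2,5/2), (-1,3/2), (0,1/2), (1,-1/2), (2,-3/2)
  (m₁,m₂)=(2,-3/2): CG² = 27/70, CG = +√(27/70)
  (m₁,m₂)=(1,-1/2): CG² = 0/1, CG = 0
  (m₁,m₂)=(0,1/2): CG² = 8/35, CG = −√(8/35)
  (m₁,m₂)=(-1,3/2): CG² = 6/35, CG = +√(6/35)
  (m₁,m₂)=(-2,5/2): CG² = 3/14, CG = +√(3/14)   ← matches the target
Pairs with CG² = 3/14: (-2,5/2): +√(3/14)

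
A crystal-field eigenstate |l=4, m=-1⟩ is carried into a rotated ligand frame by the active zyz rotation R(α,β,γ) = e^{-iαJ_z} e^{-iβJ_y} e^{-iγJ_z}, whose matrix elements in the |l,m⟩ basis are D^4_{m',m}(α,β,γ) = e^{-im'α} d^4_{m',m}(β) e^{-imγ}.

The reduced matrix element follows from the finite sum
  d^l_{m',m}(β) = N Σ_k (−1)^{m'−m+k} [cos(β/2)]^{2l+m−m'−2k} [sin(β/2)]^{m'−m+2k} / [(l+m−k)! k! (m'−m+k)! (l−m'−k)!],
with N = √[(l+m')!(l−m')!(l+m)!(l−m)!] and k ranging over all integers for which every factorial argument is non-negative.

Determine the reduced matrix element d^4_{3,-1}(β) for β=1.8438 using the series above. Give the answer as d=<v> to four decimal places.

d^4_{3,-1}(β=1.8438) via the finite sum:
c=cos(1.843800/2)=0.604307, s=sin(1.843800/2)=0.796751; N=√[5040·1·6·120]=1904.940944
The bounds max(0,m−m')=0 and min(l+m,l−m')=1 give 2 terms
  k=0: (−1)^4·1904.9409/(144)·0.6043^4·0.7968^4 = +0.710954
  k=1: (−1)^5·1904.9409/(240)·0.6043^2·0.7968^6 = -0.741520
d^4_{3,-1}(1.8438) = +0.710954 -0.741520 = -0.030565

d=-0.0306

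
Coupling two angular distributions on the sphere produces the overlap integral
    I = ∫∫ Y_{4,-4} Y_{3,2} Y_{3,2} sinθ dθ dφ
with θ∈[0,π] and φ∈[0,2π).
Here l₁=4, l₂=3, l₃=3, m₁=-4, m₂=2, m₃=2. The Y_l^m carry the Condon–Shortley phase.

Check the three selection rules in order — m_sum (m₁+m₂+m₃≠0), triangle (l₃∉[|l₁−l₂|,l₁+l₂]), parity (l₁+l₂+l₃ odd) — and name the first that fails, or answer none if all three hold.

none

azimuthal sum: -4 + 2 + 2 = 0  ✓
1 ≤ 3 ≤ 7 (triangle on l)  ✓
L = 4 + 3 + 3 = 10 (even)  ✓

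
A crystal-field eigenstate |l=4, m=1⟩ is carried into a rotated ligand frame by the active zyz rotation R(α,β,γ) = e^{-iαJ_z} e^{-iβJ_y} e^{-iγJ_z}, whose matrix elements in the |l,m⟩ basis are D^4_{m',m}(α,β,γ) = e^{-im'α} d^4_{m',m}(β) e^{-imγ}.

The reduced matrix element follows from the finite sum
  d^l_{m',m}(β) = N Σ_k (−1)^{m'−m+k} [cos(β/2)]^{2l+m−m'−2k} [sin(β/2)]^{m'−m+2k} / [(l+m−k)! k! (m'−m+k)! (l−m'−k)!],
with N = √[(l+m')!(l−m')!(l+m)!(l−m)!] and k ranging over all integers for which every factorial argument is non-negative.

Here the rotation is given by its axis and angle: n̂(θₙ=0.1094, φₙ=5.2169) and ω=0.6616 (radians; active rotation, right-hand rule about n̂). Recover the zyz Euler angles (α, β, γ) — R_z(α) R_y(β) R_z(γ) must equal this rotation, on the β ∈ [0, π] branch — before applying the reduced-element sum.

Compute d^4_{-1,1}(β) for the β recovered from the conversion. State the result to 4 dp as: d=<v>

d=0.0125

Axis–angle → zyz. n̂ = (sinθₙcosφₙ, sinθₙsinφₙ, cosθₙ) = (+0.052776, -0.095579, +0.994022), ω = 0.6616.
R = I cosω + sinω [n̂]ₓ + (1−cosω) n̂n̂ᵀ gives
  R = [+0.789598, -0.611771, -0.047653; +0.609643, +0.790938, -0.052470; +0.069791, +0.012379, +0.997485]
β = atan2(√(R₁₃²+R₂₃²), R₃₃) = 0.070939; α = atan2(R₂₃, R₁₃) mod 2π = 3.975066; γ = atan2(R₃₂, −R₃₁) mod 2π = 2.966044
d^4_{-1,1}(β=0.0709) via the finite sum:
c=cos(0.070939/2)=0.999371, s=sin(0.070939/2)=0.035462; N=√[6·120·120·6]=720.000000
The bounds max(0,m−m')=2 and min(l+m,l−m')=5 give 4 terms
  k=2: (−1)^0·720.0000/(72)·0.9994^6·0.0355^2 = +0.012528
  k=3: (−1)^1·720.0000/(24)·0.9994^4·0.0355^4 = -0.000047
  k=4: (−1)^2·720.0000/(48)·0.9994^2·0.0355^6 = +0.000000
  k=5: (−1)^3·720.0000/(720)·0.9994^0·0.0355^8 = -0.000000
d^4_{-1,1}(0.0709) = +0.012528 -0.000047 +0.000000 -0.000000 = +0.012481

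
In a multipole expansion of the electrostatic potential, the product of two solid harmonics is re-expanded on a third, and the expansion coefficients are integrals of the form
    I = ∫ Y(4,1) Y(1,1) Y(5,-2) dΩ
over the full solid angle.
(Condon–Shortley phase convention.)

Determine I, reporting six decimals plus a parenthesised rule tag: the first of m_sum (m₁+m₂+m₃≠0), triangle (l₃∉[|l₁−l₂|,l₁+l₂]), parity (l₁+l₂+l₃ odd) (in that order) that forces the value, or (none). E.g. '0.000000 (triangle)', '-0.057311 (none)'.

Checks pass: Σm=0; 10 even; l₃=5∈[3,5].
(2·4+1)(2·1+1)(2·5+1) = 297
Δ: 0! 8! 2! / 11! → 1/495
sum: t=0:+1/576 = 1/576
3j²(4 1 5; 0 0 0) = Δ·Π!·Σ² = 5/99  (sign -1)
sum: t=0:+1/1440 = 1/1440
3j²(4 1 5; 1 1 -2) = Δ·Π!·Σ² = 7/165  (sign -1)
combine: 4πI² = 297·5/99·7/165 = 7/11
take √, sign +1: I = 0.22503380
No selection rule forces the value: the integral is nonzero (none).

0.225034 (none)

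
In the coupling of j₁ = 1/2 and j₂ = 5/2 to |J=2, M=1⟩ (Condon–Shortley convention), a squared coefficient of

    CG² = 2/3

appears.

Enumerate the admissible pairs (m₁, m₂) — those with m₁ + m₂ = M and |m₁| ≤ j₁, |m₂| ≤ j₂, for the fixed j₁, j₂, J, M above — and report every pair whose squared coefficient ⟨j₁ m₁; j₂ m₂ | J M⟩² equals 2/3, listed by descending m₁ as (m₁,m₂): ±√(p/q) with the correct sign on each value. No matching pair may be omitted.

(-1/2,3/2): −√(2/3)

Admissible pairs with m₁+m₂ = M = 1: (-1/2,3/2), (1/2,1/2)
  (m₁,m₂)=(1/2,1/2): CG² = 1/3, CG = +√(1/3)
  (m₁,m₂)=(-1/2,3/2): CG² = 2/3, CG = −√(2/3)   ← matches the target
Pairs with CG² = 2/3: (-1/2,3/2): −√(2/3)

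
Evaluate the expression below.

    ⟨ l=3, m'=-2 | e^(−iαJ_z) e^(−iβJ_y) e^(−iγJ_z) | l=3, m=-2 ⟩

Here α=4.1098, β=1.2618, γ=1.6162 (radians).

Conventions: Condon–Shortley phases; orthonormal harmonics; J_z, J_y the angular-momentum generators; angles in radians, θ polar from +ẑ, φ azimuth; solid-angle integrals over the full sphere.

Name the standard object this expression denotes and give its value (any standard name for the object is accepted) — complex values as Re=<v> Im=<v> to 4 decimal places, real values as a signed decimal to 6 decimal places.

Wigner D-matrix element, Re=-0.2038 Im=0.4151

This is a Wigner D-matrix element — the rotation-matrix element ⟨l m'| R(α,β,γ) |l m⟩ in the angular-momentum basis.
Split into d^3_{-2,-2}(β=1.2618) × two z-phases.
With c≡cos(β/2)=0.807497 and s≡sin(β/2)=0.589872, N=[1·120·1·120]^{1/2}=120.000000
The bounds max(0,m−m')=0 and min(l+m,l−m')=1 give 2 terms
  k=0: (−1)^0·120.0000/(120)·0.8075^6·0.5899^0 = +0.277233
  k=1: (−1)^1·120.0000/(24)·0.8075^4·0.5899^2 = -0.739688
d^3_{-2,-2}(1.2618) = +0.277233 -0.739688 = -0.462455
Attach z-rotation phases: D = e^{-i(-2)(4.1098)}·(-0.462455)·e^{-i(-2)(1.6162)} = -0.203824+0.415115i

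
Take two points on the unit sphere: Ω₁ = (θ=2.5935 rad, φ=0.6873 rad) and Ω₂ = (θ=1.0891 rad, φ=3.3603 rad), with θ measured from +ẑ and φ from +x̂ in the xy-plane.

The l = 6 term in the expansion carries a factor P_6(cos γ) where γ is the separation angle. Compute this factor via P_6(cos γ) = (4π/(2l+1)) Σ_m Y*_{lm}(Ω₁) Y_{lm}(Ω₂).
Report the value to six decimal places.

Summing Y*_{l m}(θ₁,φ₁)·Y_{l m}(θ₂,φ₂) over m ∈ [−6, 6]; prefactor 4π/(2·6+1) = 0.966644:
  m=-6: Y*=(-0.005368, -0.008041)  Y=(0.059833, -0.226237)  product (-0.002140, 0.000733)
  m=-5: Y*=(0.052493, 0.015946)  Y=(-0.194663, 0.376429)  product (-0.016221, 0.016656)
  m=-4: Y*=(-0.170434, 0.070535)  Y=(0.192015, -0.229843)  product (-0.016514, 0.052717)
  m=-3: Y*=(0.185964, -0.347722)  Y=(0.106356, -0.081885)  product (-0.008695, -0.052210)
  m=-2: Y*=(0.093092, 0.468381)  Y=(-0.311222, 0.145536)  product (-0.097139, -0.132223)
  m=-1: Y*=(-0.093249, -0.076540)  Y=(-0.013417, 0.002982)  product (0.001479, 0.000749)
  m=+0: Y*=(-0.405050, -0.000000)  Y=(0.337507, 0.000000)  product (-0.136707, -0.000000)
  m=+1: Y*=(0.093249, -0.076540)  Y=(0.013417, 0.002982)  product (0.001479, -0.000749)
  m=+2: Y*=(0.093092, -0.468381)  Y=(-0.311222, -0.145536)  product (-0.097139, 0.132223)
  m=+3: Y*=(-0.185964, -0.347722)  Y=(-0.106356, -0.081885)  product (-0.008695, 0.052210)
  m=+4: Y*=(-0.170434, -0.070535)  Y=(0.192015, 0.229843)  product (-0.016514, -0.052717)
  m=+5: Y*=(-0.052493, 0.015946)  Y=(0.194663, 0.376429)  product (-0.016221, -0.016656)
  m=+6: Y*=(-0.005368, 0.008041)  Y=(0.059833, 0.226237)  product (-0.002140, -0.000733)
Σ over m = (-0.415165, 0.000000); ×(4π/13) → (-0.401317, 0.000000). Real part: -0.401317

-0.401317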